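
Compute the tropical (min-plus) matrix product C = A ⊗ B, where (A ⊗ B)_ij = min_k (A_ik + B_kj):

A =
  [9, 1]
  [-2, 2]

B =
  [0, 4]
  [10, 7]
A ⊗ B =
  [9, 8]
  [-2, 2]

Apply the min-plus product entry-by-entry:
  C[0][0] = min over k of (A[0][0] + B[0][0] = 9 + 0 = 9, A[0][1] + B[1][0] = 1 + 10 = 11) = 9 (attained at k = 0)
  C[0][1] = min over k of (A[0][0] + B[0][1] = 9 + 4 = 13, A[0][1] + B[1][1] = 1 + 7 = 8) = 8 (attained at k = 1)
  C[1][0] = min over k of (A[1][0] + B[0][0] = -2 + 0 = -2, A[1][1] + B[1][0] = 2 + 10 = 12) = -2 (attained at k = 0)
  C[1][1] = min over k of (A[1][0] + B[0][1] = -2 + 4 = 2, A[1][1] + B[1][1] = 2 + 7 = 9) = 2 (attained at k = 0)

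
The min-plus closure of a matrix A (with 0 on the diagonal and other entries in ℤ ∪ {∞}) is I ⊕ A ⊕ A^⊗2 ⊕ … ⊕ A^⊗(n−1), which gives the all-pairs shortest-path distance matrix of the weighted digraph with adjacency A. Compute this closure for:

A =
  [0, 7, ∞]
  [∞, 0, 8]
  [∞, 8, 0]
Closure =
  [0, 7, 15]
  [∞, 0, 8]
  [∞, 8, 0]

This is the Floyd-Warshall all-pairs shortest-path computation. For each intermediate vertex k = 0, 1, …, 2, update dist[i][j] ← min(dist[i][j], dist[i][k] + dist[k][j]). The final matrix gives, for each (i, j), the minimum total weight of any directed path from i to j (possibly empty when i = j).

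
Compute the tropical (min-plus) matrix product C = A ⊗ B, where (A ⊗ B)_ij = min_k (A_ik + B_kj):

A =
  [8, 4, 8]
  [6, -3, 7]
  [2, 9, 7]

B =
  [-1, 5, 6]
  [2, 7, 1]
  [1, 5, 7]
A ⊗ B =
  [6, 11, 5]
  [-1, 4, -2]
  [1, 7, 8]

Apply the min-plus product entry-by-entry:
  C[0][0] = min over k of (A[0][0] + B[0][0] = 8 + -1 = 7, A[0][1] + B[1][0] = 4 + 2 = 6, A[0][2] + B[2][0] = 8 + 1 = 9) = 6 (attained at k = 1)
  C[0][1] = min over k of (A[0][0] + B[0][1] = 8 + 5 = 13, A[0][1] + B[1][1] = 4 + 7 = 11, A[0][2] + B[2][1] = 8 + 5 = 13) = 11 (attained at k = 1)
  C[0][2] = min over k of (A[0][0] + B[0][2] = 8 + 6 = 14, A[0][1] + B[1][2] = 4 + 1 = 5, A[0][2] + B[2][2] = 8 + 7 = 15) = 5 (attained at k = 1)
  C[1][0] = min over k of (A[1][0] + B[0][0] = 6 + -1 = 5, A[1][1] + B[1][0] = -3 + 2 = -1, A[1][2] + B[2][0] = 7 + 1 = 8) = -1 (attained at k = 1)
  C[1][1] = min over k of (A[1][0] + B[0][1] = 6 + 5 = 11, A[1][1] + B[1][1] = -3 + 7 = 4, A[1][2] + B[2][1] = 7 + 5 = 12) = 4 (attained at k = 1)
  C[1][2] = min over k of (A[1][0] + B[0][2] = 6 + 6 = 12, A[1][1] + B[1][2] = -3 + 1 = -2, A[1][2] + B[2][2] = 7 + 7 = 14) = -2 (attained at k = 1)
  C[2][0] = min over k of (A[2][0] + B[0][0] = 2 + -1 = 1, A[2][1] + B[1][0] = 9 + 2 = 11, A[2][2] + B[2][0] = 7 + 1 = 8) = 1 (attained at k = 0)
  C[2][1] = min over k of (A[2][0] + B[0][1] = 2 + 5 = 7, A[2][1] + B[1][1] = 9 + 7 = 16, A[2][2] + B[2][1] = 7 + 5 = 12) = 7 (attained at k = 0)
  C[2][2] = min over k of (A[2][0] + B[0][2] = 2 + 6 = 8, A[2][1] + B[1][2] = 9 + 1 = 10, A[2][2] + B[2][2] = 7 + 7 = 14) = 8 (attained at k = 0)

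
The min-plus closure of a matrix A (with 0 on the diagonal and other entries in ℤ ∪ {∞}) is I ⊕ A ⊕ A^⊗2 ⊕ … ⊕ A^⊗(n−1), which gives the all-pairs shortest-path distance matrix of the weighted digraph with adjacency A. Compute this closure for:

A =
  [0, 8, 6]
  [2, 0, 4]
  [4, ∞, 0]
Closure =
  [0, 8, 6]
  [2, 0, 4]
  [4, 12, 0]

This is the Floyd-Warshall all-pairs shortest-path computation. For each intermediate vertex k = 0, 1, …, 2, update dist[i][j] ← min(dist[i][j], dist[i][k] + dist[k][j]). The final matrix gives, for each (i, j), the minimum total weight of any directed path from i to j (possibly empty when i = j).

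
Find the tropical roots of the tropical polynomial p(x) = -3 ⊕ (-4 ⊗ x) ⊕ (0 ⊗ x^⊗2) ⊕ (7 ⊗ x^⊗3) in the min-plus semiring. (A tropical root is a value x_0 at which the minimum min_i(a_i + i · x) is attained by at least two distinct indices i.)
Roots: {-7, -4, 1}

Each tropical root is a break point of the lower envelope of the lines y = a_i + i · x (there are 4 lines, with slopes 0, 1, ..., 3). Only the lines that attain the minimum somewhere contribute to roots; other lines are dominated. Here the surviving (envelope) indices are i = 3, i = 2, i = 1, i = 0.
Intersections between consecutive envelope lines give the roots: for adjacent envelope indices i < j the intersection is x = (a_i − a_j) / (j − i). Reading off the sorted break points: {-7, -4, 1}.
Verification: at each break x_0, at least two indices attain the minimum of min_i(a_i + i · x_0).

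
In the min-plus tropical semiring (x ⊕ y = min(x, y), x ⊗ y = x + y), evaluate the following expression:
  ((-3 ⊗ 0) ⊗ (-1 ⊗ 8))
((-3 ⊗ 0) ⊗ (-1 ⊗ 8)) = 4

Expand innermost to outermost. Recall ⊕ takes the minimum of its arguments and ⊗ takes their sum. Working out the expression ((-3 ⊗ 0) ⊗ (-1 ⊗ 8)) gives 4.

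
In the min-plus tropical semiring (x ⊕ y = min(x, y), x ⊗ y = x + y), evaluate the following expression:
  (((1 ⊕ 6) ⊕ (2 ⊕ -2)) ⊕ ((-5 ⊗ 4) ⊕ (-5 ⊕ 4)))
(((1 ⊕ 6) ⊕ (2 ⊕ -2)) ⊕ ((-5 ⊗ 4) ⊕ (-5 ⊕ 4))) = -5

Expand innermost to outermost. Recall ⊕ takes the minimum of its arguments and ⊗ takes their sum. Working out the expression (((1 ⊕ 6) ⊕ (2 ⊕ -2)) ⊕ ((-5 ⊗ 4) ⊕ (-5 ⊕ 4))) gives -5.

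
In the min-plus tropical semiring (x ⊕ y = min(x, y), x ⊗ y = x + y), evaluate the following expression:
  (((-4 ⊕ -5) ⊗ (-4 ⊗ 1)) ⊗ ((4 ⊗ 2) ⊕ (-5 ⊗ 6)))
(((-4 ⊕ -5) ⊗ (-4 ⊗ 1)) ⊗ ((4 ⊗ 2) ⊕ (-5 ⊗ 6))) = -7

Expand innermost to outermost. Recall ⊕ takes the minimum of its arguments and ⊗ takes their sum. Working out the expression (((-4 ⊕ -5) ⊗ (-4 ⊗ 1)) ⊗ ((4 ⊗ 2) ⊕ (-5 ⊗ 6))) gives -7.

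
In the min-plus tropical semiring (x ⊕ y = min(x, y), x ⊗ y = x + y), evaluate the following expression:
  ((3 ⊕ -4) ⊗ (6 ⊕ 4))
((3 ⊕ -4) ⊗ (6 ⊕ 4)) = 0

Expand innermost to outermost. Recall ⊕ takes the minimum of its arguments and ⊗ takes their sum. Working out the expression ((3 ⊕ -4) ⊗ (6 ⊕ 4)) gives 0.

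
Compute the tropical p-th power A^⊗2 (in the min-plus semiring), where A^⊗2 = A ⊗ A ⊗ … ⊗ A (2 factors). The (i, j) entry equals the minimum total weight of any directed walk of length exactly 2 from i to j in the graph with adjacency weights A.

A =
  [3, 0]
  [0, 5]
A^⊗2 =
  [0, 3]
  [3, 0]

Each entry (A^⊗2)_ij equals the minimum over all length-2 walks i = v_0 → v_1 → … → v_2 = j of Σ_t A[v_t][v_{t+1}]. For example, for (i, j) = (0, 1) we minimise over 2 possible intermediate vertex sequences; the minimum is 3, attained along the walk 0 → 0 → 1.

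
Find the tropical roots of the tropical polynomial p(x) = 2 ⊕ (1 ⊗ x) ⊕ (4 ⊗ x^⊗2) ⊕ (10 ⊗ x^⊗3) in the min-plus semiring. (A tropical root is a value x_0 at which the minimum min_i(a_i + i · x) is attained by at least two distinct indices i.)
Roots: {-6, -3, 1}

Each tropical root is a break point of the lower envelope of the lines y = a_i + i · x (there are 4 lines, with slopes 0, 1, ..., 3). Only the lines that attain the minimum somewhere contribute to roots; other lines are dominated. Here the surviving (envelope) indices are i = 3, i = 2, i = 1, i = 0.
Intersections between consecutive envelope lines give the roots: for adjacent envelope indices i < j the intersection is x = (a_i − a_j) / (j − i). Reading off the sorted break points: {-6, -3, 1}.
Verification: at each break x_0, at least two indices attain the minimum of min_i(a_i + i · x_0).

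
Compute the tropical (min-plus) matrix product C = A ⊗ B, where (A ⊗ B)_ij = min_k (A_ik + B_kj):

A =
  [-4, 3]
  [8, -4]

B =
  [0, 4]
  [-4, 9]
A ⊗ B =
  [-4, 0]
  [-8, 5]

Apply the min-plus product entry-by-entry:
  C[0][0] = min over k of (A[0][0] + B[0][0] = -4 + 0 = -4, A[0][1] + B[1][0] = 3 + -4 = -1) = -4 (attained at k = 0)
  C[0][1] = min over k of (A[0][0] + B[0][1] = -4 + 4 = 0, A[0][1] + B[1][1] = 3 + 9 = 12) = 0 (attained at k = 0)
  C[1][0] = min over k of (A[1][0] + B[0][0] = 8 + 0 = 8, A[1][1] + B[1][0] = -4 + -4 = -8) = -8 (attained at k = 1)
  C[1][1] = min over k of (A[1][0] + B[0][1] = 8 + 4 = 12, A[1][1] + B[1][1] = -4 + 9 = 5) = 5 (attained at k = 1)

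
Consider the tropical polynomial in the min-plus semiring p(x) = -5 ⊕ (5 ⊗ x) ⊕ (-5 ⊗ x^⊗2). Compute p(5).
p(5) = -5

A tropical monomial a ⊗ x^⊗i evaluates to a + i · x. Evaluating each term at x = 5:
  Term 0 contributes -5 + 0 · 5 = -5
  Term 1 contributes 5 + 1 · 5 = 10
  Term 2 contributes -5 + 2 · 5 = 5
p(5) = ⊕ of these = min[-5, 10, 5] = -5.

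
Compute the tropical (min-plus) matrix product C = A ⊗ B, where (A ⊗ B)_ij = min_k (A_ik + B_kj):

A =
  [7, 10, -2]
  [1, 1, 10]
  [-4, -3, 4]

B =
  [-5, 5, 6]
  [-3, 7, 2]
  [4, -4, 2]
A ⊗ B =
  [2, -6, 0]
  [-4, 6, 3]
  [-9, 0, -1]

Apply the min-plus product entry-by-entry:
  C[0][0] = min over k of (A[0][0] + B[0][0] = 7 + -5 = 2, A[0][1] + B[1][0] = 10 + -3 = 7, A[0][2] + B[2][0] = -2 + 4 = 2) = 2 (attained at k = 0)
  C[0][1] = min over k of (A[0][0] + B[0][1] = 7 + 5 = 12, A[0][1] + B[1][1] = 10 + 7 = 17, A[0][2] + B[2][1] = -2 + -4 = -6) = -6 (attained at k = 2)
  C[0][2] = min over k of (A[0][0] + B[0][2] = 7 + 6 = 13, A[0][1] + B[1][2] = 10 + 2 = 12, A[0][2] + B[2][2] = -2 + 2 = 0) = 0 (attained at k = 2)
  C[1][0] = min over k of (A[1][0] + B[0][0] = 1 + -5 = -4, A[1][1] + B[1][0] = 1 + -3 = -2, A[1][2] + B[2][0] = 10 + 4 = 14) = -4 (attained at k = 0)
  C[1][1] = min over k of (A[1][0] + B[0][1] = 1 + 5 = 6, A[1][1] + B[1][1] = 1 + 7 = 8, A[1][2] + B[2][1] = 10 + -4 = 6) = 6 (attained at k = 0)
  C[1][2] = min over k of (A[1][0] + B[0][2] = 1 + 6 = 7, A[1][1] + B[1][2] = 1 + 2 = 3, A[1][2] + B[2][2] = 10 + 2 = 12) = 3 (attained at k = 1)
  C[2][0] = min over k of (A[2][0] + B[0][0] = -4 + -5 = -9, A[2][1] + B[1][0] = -3 + -3 = -6, A[2][2] + B[2][0] = 4 + 4 = 8) = -9 (attained at k = 0)
  C[2][1] = min over k of (A[2][0] + B[0][1] = -4 + 5 = 1, A[2][1] + B[1][1] = -3 + 7 = 4, A[2][2] + B[2][1] = 4 + -4 = 0) = 0 (attained at k = 2)
  C[2][2] = min over k of (A[2][0] + B[0][2] = -4 + 6 = 2, A[2][1] + B[1][2] = -3 + 2 = -1, A[2][2] + B[2][2] = 4 + 2 = 6) = -1 (attained at k = 1)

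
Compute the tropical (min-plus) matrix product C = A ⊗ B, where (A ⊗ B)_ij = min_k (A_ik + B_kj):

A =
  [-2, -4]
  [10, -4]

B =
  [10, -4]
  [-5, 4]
A ⊗ B =
  [-9, -6]
  [-9, 0]

Apply the min-plus product entry-by-entry:
  C[0][0] = min over k of (A[0][0] + B[0][0] = -2 + 10 = 8, A[0][1] + B[1][0] = -4 + -5 = -9) = -9 (attained at k = 1)
  C[0][1] = min over k of (A[0][0] + B[0][1] = -2 + -4 = -6, A[0][1] + B[1][1] = -4 + 4 = 0) = -6 (attained at k = 0)
  C[1][0] = min over k of (A[1][0] + B[0][0] = 10 + 10 = 20, A[1][1] + B[1][0] = -4 + -5 = -9) = -9 (attained at k = 1)
  C[1][1] = min over k of (A[1][0] + B[0][1] = 10 + -4 = 6, A[1][1] + B[1][1] = -4 + 4 = 0) = 0 (attained at k = 1)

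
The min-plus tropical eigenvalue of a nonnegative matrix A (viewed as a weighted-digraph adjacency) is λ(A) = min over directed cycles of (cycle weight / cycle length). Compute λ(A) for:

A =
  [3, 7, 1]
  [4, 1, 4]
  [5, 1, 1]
λ(A) = 1

Enumerate directed cycles and compute their means (weight / length). Sample:
  cycle 0 → 0: weight = 3, length = 1, mean = 3/1 ≈ 3.000
  cycle 1 → 1: weight = 1, length = 1, mean = 1/1 ≈ 1.000
  cycle 2 → 2: weight = 1, length = 1, mean = 1/1 ≈ 1.000
  cycle 0 → 1 → 0: weight = 11, length = 2, mean = 11/2 ≈ 5.500
  cycle 0 → 2 → 0: weight = 6, length = 2, mean = 6/2 ≈ 3.000
  cycle 1 → 0 → 1: weight = 11, length = 2, mean = 11/2 ≈ 5.500
Minimum mean = 1.000, attained e.g. along the cycle 1 → 1 with weight 1 and length 1. So λ(A) = 1/1 = 1.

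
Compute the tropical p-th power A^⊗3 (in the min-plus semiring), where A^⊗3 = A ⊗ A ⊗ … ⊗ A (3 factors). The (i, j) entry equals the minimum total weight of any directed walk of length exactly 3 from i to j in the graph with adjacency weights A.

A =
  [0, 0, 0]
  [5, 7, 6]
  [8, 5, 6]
A^⊗3 =
  [0, 0, 0]
  [5, 5, 5]
  [8, 8, 8]

Each entry (A^⊗3)_ij equals the minimum over all length-3 walks i = v_0 → v_1 → … → v_3 = j of Σ_t A[v_t][v_{t+1}]. For example, for (i, j) = (0, 2) we minimise over 9 possible intermediate vertex sequences; the minimum is 0, attained along the walk 0 → 0 → 0 → 2.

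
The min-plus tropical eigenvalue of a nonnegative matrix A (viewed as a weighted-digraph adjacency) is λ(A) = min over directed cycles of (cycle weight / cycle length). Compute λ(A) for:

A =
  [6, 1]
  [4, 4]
λ(A) = 5/2

Enumerate directed cycles and compute their means (weight / length). Sample:
  cycle 0 → 0: weight = 6, length = 1, mean = 6/1 ≈ 6.000
  cycle 1 → 1: weight = 4, length = 1, mean = 4/1 ≈ 4.000
  cycle 0 → 1 → 0: weight = 5, length = 2, mean = 5/2 ≈ 2.500
  cycle 1 → 0 → 1: weight = 5, length = 2, mean = 5/2 ≈ 2.500
Minimum mean = 2.500, attained e.g. along the cycle 0 → 1 → 0 with weight 5 and length 2. So λ(A) = 5/2 = 5/2.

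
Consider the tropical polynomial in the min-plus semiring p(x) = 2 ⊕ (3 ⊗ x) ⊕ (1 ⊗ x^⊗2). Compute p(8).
p(8) = 2

A tropical monomial a ⊗ x^⊗i evaluates to a + i · x. Evaluating each term at x = 8:
  Term 0 contributes 2 + 0 · 8 = 2
  Term 1 contributes 3 + 1 · 8 = 11
  Term 2 contributes 1 + 2 · 8 = 17
p(8) = ⊕ of these = min[2, 11, 17] = 2.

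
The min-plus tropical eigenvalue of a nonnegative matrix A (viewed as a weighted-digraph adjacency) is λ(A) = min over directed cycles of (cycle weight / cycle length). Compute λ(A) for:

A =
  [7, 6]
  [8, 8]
λ(A) = 7

Enumerate directed cycles and compute their means (weight / length). Sample:
  cycle 0 → 0: weight = 7, length = 1, mean = 7/1 ≈ 7.000
  cycle 1 → 1: weight = 8, length = 1, mean = 8/1 ≈ 8.000
  cycle 0 → 1 → 0: weight = 14, length = 2, mean = 14/2 ≈ 7.000
  cycle 1 → 0 → 1: weight = 14, length = 2, mean = 14/2 ≈ 7.000
Minimum mean = 7.000, attained e.g. along the cycle 0 → 0 with weight 7 and length 1. So λ(A) = 7/1 = 7.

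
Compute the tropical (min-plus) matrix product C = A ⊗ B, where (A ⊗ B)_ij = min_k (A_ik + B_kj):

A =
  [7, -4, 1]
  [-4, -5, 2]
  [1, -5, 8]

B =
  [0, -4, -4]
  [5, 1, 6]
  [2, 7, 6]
A ⊗ B =
  [1, -3, 2]
  [-4, -8, -8]
  [0, -4, -3]

Apply the min-plus product entry-by-entry:
  C[0][0] = min over k of (A[0][0] + B[0][0] = 7 + 0 = 7, A[0][1] + B[1][0] = -4 + 5 = 1, A[0][2] + B[2][0] = 1 + 2 = 3) = 1 (attained at k = 1)
  C[0][1] = min over k of (A[0][0] + B[0][1] = 7 + -4 = 3, A[0][1] + B[1][1] = -4 + 1 = -3, A[0][2] + B[2][1] = 1 + 7 = 8) = -3 (attained at k = 1)
  C[0][2] = min over k of (A[0][0] + B[0][2] = 7 + -4 = 3, A[0][1] + B[1][2] = -4 + 6 = 2, A[0][2] + B[2][2] = 1 + 6 = 7) = 2 (attained at k = 1)
  C[1][0] = min over k of (A[1][0] + B[0][0] = -4 + 0 = -4, A[1][1] + B[1][0] = -5 + 5 = 0, A[1][2] + B[2][0] = 2 + 2 = 4) = -4 (attained at k = 0)
  C[1][1] = min over k of (A[1][0] + B[0][1] = -4 + -4 = -8, A[1][1] + B[1][1] = -5 + 1 = -4, A[1][2] + B[2][1] = 2 + 7 = 9) = -8 (attained at k = 0)
  C[1][2] = min over k of (A[1][0] + B[0][2] = -4 + -4 = -8, A[1][1] + B[1][2] = -5 + 6 = 1, A[1][2] + B[2][2] = 2 + 6 = 8) = -8 (attained at k = 0)
  C[2][0] = min over k of (A[2][0] + B[0][0] = 1 + 0 = 1, A[2][1] + B[1][0] = -5 + 5 = 0, A[2][2] + B[2][0] = 8 + 2 = 10) = 0 (attained at k = 1)
  C[2][1] = min over k of (A[2][0] + B[0][1] = 1 + -4 = -3, A[2][1] + B[1][1] = -5 + 1 = -4, A[2][2] + B[2][1] = 8 + 7 = 15) = -4 (attained at k = 1)
  C[2][2] = min over k of (A[2][0] + B[0][2] = 1 + -4 = -3, A[2][1] + B[1][2] = -5 + 6 = 1, A[2][2] + B[2][2] = 8 + 6 = 14) = -3 (attained at k = 0)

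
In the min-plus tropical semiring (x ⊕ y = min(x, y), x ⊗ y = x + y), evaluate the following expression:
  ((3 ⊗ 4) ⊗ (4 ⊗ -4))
((3 ⊗ 4) ⊗ (4 ⊗ -4)) = 7

Expand innermost to outermost. Recall ⊕ takes the minimum of its arguments and ⊗ takes their sum. Working out the expression ((3 ⊗ 4) ⊗ (4 ⊗ -4)) gives 7.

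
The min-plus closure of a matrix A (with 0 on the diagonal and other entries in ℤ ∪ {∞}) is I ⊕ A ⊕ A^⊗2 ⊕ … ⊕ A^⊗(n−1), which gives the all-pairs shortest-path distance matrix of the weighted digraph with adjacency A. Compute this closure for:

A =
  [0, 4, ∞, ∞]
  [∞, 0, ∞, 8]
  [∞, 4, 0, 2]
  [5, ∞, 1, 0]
Closure =
  [0, 4, 13, 12]
  [13, 0, 9, 8]
  [7, 4, 0, 2]
  [5, 5, 1, 0]

This is the Floyd-Warshall all-pairs shortest-path computation. For each intermediate vertex k = 0, 1, …, 3, update dist[i][j] ← min(dist[i][j], dist[i][k] + dist[k][j]). The final matrix gives, for each (i, j), the minimum total weight of any directed path from i to j (possibly empty when i = j).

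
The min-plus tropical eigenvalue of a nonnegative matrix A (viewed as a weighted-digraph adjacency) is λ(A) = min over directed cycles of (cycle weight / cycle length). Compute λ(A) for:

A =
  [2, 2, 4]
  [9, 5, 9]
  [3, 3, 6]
λ(A) = 2

Enumerate directed cycles and compute their means (weight / length). Sample:
  cycle 0 → 0: weight = 2, length = 1, mean = 2/1 ≈ 2.000
  cycle 1 → 1: weight = 5, length = 1, mean = 5/1 ≈ 5.000
  cycle 2 → 2: weight = 6, length = 1, mean = 6/1 ≈ 6.000
  cycle 0 → 1 → 0: weight = 11, length = 2, mean = 11/2 ≈ 5.500
  cycle 0 → 2 → 0: weight = 7, length = 2, mean = 7/2 ≈ 3.500
  cycle 1 → 0 → 1: weight = 11, length = 2, mean = 11/2 ≈ 5.500
Minimum mean = 2.000, attained e.g. along the cycle 0 → 0 with weight 2 and length 1. So λ(A) = 2/1 = 2.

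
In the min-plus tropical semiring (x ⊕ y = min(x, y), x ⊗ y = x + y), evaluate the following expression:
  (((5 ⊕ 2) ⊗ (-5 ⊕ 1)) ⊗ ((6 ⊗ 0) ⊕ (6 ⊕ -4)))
(((5 ⊕ 2) ⊗ (-5 ⊕ 1)) ⊗ ((6 ⊗ 0) ⊕ (6 ⊕ -4))) = -7

Expand innermost to outermost. Recall ⊕ takes the minimum of its arguments and ⊗ takes their sum. Working out the expression (((5 ⊕ 2) ⊗ (-5 ⊕ 1)) ⊗ ((6 ⊗ 0) ⊕ (6 ⊕ -4))) gives -7.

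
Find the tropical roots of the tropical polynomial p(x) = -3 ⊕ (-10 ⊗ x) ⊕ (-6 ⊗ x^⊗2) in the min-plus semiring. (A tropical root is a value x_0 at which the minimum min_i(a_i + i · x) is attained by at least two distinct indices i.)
Roots: {-4, 7}

Each tropical root is a break point of the lower envelope of the lines y = a_i + i · x (there are 3 lines, with slopes 0, 1, ..., 2). Only the lines that attain the minimum somewhere contribute to roots; other lines are dominated. Here the surviving (envelope) indices are i = 2, i = 1, i = 0.
Intersections between consecutive envelope lines give the roots: for adjacent envelope indices i < j the intersection is x = (a_i − a_j) / (j − i). Reading off the sorted break points: {-4, 7}.
Verification: at each break x_0, at least two indices attain the minimum of min_i(a_i + i · x_0).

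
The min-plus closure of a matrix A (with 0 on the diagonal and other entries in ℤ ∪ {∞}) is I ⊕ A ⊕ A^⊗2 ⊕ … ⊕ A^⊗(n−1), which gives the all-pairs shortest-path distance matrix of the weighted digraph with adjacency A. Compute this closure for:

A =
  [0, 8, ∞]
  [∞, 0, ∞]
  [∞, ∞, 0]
Closure =
  [0, 8, ∞]
  [∞, 0, ∞]
  [∞, ∞, 0]

This is the Floyd-Warshall all-pairs shortest-path computation. For each intermediate vertex k = 0, 1, …, 2, update dist[i][j] ← min(dist[i][j], dist[i][k] + dist[k][j]). The final matrix gives, for each (i, j), the minimum total weight of any directed path from i to j (possibly empty when i = j).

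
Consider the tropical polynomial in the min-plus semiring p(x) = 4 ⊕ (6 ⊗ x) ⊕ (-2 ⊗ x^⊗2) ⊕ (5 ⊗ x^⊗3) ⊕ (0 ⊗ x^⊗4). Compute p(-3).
p(-3) = -12

A tropical monomial a ⊗ x^⊗i evaluates to a + i · x. Evaluating each term at x = -3:
  Term 0 contributes 4 + 0 · -3 = 4
  Term 1 contributes 6 + 1 · -3 = 3
  Term 2 contributes -2 + 2 · -3 = -8
  Term 3 contributes 5 + 3 · -3 = -4
  Term 4 contributes 0 + 4 · -3 = -12
p(-3) = ⊕ of these = min[4, 3, -8, -4, -12] = -12.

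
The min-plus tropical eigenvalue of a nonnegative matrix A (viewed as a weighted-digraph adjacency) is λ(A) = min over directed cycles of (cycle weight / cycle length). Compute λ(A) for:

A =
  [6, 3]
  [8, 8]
λ(A) = 11/2

Enumerate directed cycles and compute their means (weight / length). Sample:
  cycle 0 → 0: weight = 6, length = 1, mean = 6/1 ≈ 6.000
  cycle 1 → 1: weight = 8, length = 1, mean = 8/1 ≈ 8.000
  cycle 0 → 1 → 0: weight = 11, length = 2, mean = 11/2 ≈ 5.500
  cycle 1 → 0 → 1: weight = 11, length = 2, mean = 11/2 ≈ 5.500
Minimum mean = 5.500, attained e.g. along the cycle 0 → 1 → 0 with weight 11 and length 2. So λ(A) = 11/2 = 11/2.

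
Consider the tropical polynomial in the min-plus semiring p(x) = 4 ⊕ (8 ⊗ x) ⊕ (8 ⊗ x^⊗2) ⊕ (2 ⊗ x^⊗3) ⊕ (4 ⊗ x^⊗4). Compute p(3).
p(3) = 4

A tropical monomial a ⊗ x^⊗i evaluates to a + i · x. Evaluating each term at x = 3:
  Term 0 contributes 4 + 0 · 3 = 4
  Term 1 contributes 8 + 1 · 3 = 11
  Term 2 contributes 8 + 2 · 3 = 14
  Term 3 contributes 2 + 3 · 3 = 11
  Term 4 contributes 4 + 4 · 3 = 16
p(3) = ⊕ of these = min[4, 11, 14, 11, 16] = 4.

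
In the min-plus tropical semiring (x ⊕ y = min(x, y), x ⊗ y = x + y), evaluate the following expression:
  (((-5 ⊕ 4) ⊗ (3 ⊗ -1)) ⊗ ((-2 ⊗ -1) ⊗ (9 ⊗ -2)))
(((-5 ⊕ 4) ⊗ (3 ⊗ -1)) ⊗ ((-2 ⊗ -1) ⊗ (9 ⊗ -2))) = 1

Expand innermost to outermost. Recall ⊕ takes the minimum of its arguments and ⊗ takes their sum. Working out the expression (((-5 ⊕ 4) ⊗ (3 ⊗ -1)) ⊗ ((-2 ⊗ -1) ⊗ (9 ⊗ -2))) gives 1.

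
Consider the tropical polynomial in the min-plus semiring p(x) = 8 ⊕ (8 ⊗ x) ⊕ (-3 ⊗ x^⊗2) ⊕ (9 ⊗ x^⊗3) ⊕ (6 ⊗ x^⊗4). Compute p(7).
p(7) = 8

A tropical monomial a ⊗ x^⊗i evaluates to a + i · x. Evaluating each term at x = 7:
  Term 0 contributes 8 + 0 · 7 = 8
  Term 1 contributes 8 + 1 · 7 = 15
  Term 2 contributes -3 + 2 · 7 = 11
  Term 3 contributes 9 + 3 · 7 = 30
  Term 4 contributes 6 + 4 · 7 = 34
p(7) = ⊕ of these = min[8, 15, 11, 30, 34] = 8.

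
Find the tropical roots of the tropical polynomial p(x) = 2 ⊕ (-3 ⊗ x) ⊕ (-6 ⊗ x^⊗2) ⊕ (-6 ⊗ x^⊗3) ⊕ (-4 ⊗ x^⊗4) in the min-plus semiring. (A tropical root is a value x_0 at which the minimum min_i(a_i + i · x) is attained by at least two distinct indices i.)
Roots: {-2, 0, 3, 5}

Each tropical root is a break point of the lower envelope of the lines y = a_i + i · x (there are 5 lines, with slopes 0, 1, ..., 4). Only the lines that attain the minimum somewhere contribute to roots; other lines are dominated. Here the surviving (envelope) indices are i = 4, i = 3, i = 2, i = 1, i = 0.
Intersections between consecutive envelope lines give the roots: for adjacent envelope indices i < j the intersection is x = (a_i − a_j) / (j − i). Reading off the sorted break points: {-2, 0, 3, 5}.
Verification: at each break x_0, at least two indices attain the minimum of min_i(a_i + i · x_0).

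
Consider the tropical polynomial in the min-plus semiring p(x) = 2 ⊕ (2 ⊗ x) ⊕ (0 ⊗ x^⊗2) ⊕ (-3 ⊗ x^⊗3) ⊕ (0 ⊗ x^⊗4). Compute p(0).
p(0) = -3

A tropical monomial a ⊗ x^⊗i evaluates to a + i · x. Evaluating each term at x = 0:
  Term 0 contributes 2 + 0 · 0 = 2
  Term 1 contributes 2 + 1 · 0 = 2
  Term 2 contributes 0 + 2 · 0 = 0
  Term 3 contributes -3 + 3 · 0 = -3
  Term 4 contributes 0 + 4 · 0 = 0
p(0) = ⊕ of these = min[2, 2, 0, -3, 0] = -3.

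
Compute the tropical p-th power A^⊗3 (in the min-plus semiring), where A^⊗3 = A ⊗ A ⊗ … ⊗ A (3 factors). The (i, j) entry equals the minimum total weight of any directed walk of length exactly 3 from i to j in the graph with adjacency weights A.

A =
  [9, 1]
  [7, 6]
A^⊗3 =
  [14, 9]
  [15, 14]

Each entry (A^⊗3)_ij equals the minimum over all length-3 walks i = v_0 → v_1 → … → v_3 = j of Σ_t A[v_t][v_{t+1}]. For example, for (i, j) = (0, 1) we minimise over 4 possible intermediate vertex sequences; the minimum is 9, attained along the walk 0 → 1 → 0 → 1.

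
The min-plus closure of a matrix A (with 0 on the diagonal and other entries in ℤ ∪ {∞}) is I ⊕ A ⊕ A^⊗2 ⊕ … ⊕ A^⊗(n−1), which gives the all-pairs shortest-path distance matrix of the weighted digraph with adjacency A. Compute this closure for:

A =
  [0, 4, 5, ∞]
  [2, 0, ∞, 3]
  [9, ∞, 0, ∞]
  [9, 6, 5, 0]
Closure =
  [0, 4, 5, 7]
  [2, 0, 7, 3]
  [9, 13, 0, 16]
  [8, 6, 5, 0]

This is the Floyd-Warshall all-pairs shortest-path computation. For each intermediate vertex k = 0, 1, …, 3, update dist[i][j] ← min(dist[i][j], dist[i][k] + dist[k][j]). The final matrix gives, for each (i, j), the minimum total weight of any directed path from i to j (possibly empty when i = j).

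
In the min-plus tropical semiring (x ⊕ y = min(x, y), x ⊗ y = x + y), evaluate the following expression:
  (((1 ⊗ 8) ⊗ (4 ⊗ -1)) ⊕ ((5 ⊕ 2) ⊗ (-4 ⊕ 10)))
(((1 ⊗ 8) ⊗ (4 ⊗ -1)) ⊕ ((5 ⊕ 2) ⊗ (-4 ⊕ 10))) = -2

Expand innermost to outermost. Recall ⊕ takes the minimum of its arguments and ⊗ takes their sum. Working out the expression (((1 ⊗ 8) ⊗ (4 ⊗ -1)) ⊕ ((5 ⊕ 2) ⊗ (-4 ⊕ 10))) gives -2.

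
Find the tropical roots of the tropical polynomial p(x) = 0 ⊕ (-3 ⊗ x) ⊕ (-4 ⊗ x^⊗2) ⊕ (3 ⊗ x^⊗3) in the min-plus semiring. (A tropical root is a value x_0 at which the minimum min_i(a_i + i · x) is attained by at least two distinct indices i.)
Roots: {-7, 1, 3}

Each tropical root is a break point of the lower envelope of the lines y = a_i + i · x (there are 4 lines, with slopes 0, 1, ..., 3). Only the lines that attain the minimum somewhere contribute to roots; other lines are dominated. Here the surviving (envelope) indices are i = 3, i = 2, i = 1, i = 0.
Intersections between consecutive envelope lines give the roots: for adjacent envelope indices i < j the intersection is x = (a_i − a_j) / (j − i). Reading off the sorted break points: {-7, 1, 3}.
Verification: at each break x_0, at least two indices attain the minimum of min_i(a_i + i · x_0).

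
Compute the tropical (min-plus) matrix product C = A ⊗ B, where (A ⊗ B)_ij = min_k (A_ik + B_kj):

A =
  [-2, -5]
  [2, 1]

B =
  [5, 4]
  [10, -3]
A ⊗ B =
  [3, -8]
  [7, -2]

Apply the min-plus product entry-by-entry:
  C[0][0] = min over k of (A[0][0] + B[0][0] = -2 + 5 = 3, A[0][1] + B[1][0] = -5 + 10 = 5) = 3 (attained at k = 0)
  C[0][1] = min over k of (A[0][0] + B[0][1] = -2 + 4 = 2, A[0][1] + B[1][1] = -5 + -3 = -8) = -8 (attained at k = 1)
  C[1][0] = min over k of (A[1][0] + B[0][0] = 2 + 5 = 7, A[1][1] + B[1][0] = 1 + 10 = 11) = 7 (attained at k = 0)
  C[1][1] = min over k of (A[1][0] + B[0][1] = 2 + 4 = 6, A[1][1] + B[1][1] = 1 + -3 = -2) = -2 (attained at k = 1)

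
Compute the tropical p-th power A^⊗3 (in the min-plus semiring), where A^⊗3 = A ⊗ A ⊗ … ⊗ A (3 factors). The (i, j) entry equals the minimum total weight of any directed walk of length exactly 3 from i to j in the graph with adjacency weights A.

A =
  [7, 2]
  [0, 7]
A^⊗3 =
  [9, 4]
  [2, 9]

Each entry (A^⊗3)_ij equals the minimum over all length-3 walks i = v_0 → v_1 → … → v_3 = j of Σ_t A[v_t][v_{t+1}]. For example, for (i, j) = (0, 1) we minimise over 4 possible intermediate vertex sequences; the minimum is 4, attained along the walk 0 → 1 → 0 → 1.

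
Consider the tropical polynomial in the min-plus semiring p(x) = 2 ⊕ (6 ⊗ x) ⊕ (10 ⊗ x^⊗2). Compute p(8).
p(8) = 2

A tropical monomial a ⊗ x^⊗i evaluates to a + i · x. Evaluating each term at x = 8:
  Term 0 contributes 2 + 0 · 8 = 2
  Term 1 contributes 6 + 1 · 8 = 14
  Term 2 contributes 10 + 2 · 8 = 26
p(8) = ⊕ of these = min[2, 14, 26] = 2.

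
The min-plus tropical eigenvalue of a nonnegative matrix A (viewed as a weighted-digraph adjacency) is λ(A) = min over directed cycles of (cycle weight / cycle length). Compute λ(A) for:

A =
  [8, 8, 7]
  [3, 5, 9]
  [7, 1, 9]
λ(A) = 11/3

Enumerate directed cycles and compute their means (weight / length). Sample:
  cycle 0 → 0: weight = 8, length = 1, mean = 8/1 ≈ 8.000
  cycle 1 → 1: weight = 5, length = 1, mean = 5/1 ≈ 5.000
  cycle 2 → 2: weight = 9, length = 1, mean = 9/1 ≈ 9.000
  cycle 0 → 1 → 0: weight = 11, length = 2, mean = 11/2 ≈ 5.500
  cycle 0 → 2 → 0: weight = 14, length = 2, mean = 14/2 ≈ 7.000
  cycle 1 → 0 → 1: weight = 11, length = 2, mean = 11/2 ≈ 5.500
Minimum mean = 3.667, attained e.g. along the cycle 0 → 2 → 1 → 0 with weight 11 and length 3. So λ(A) = 11/3 = 11/3.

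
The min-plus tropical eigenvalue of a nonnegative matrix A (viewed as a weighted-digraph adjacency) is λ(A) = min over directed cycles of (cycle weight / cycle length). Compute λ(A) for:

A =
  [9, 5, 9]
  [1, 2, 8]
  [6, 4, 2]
λ(A) = 2

Enumerate directed cycles and compute their means (weight / length). Sample:
  cycle 0 → 0: weight = 9, length = 1, mean = 9/1 ≈ 9.000
  cycle 1 → 1: weight = 2, length = 1, mean = 2/1 ≈ 2.000
  cycle 2 → 2: weight = 2, length = 1, mean = 2/1 ≈ 2.000
  cycle 0 → 1 → 0: weight = 6, length = 2, mean = 6/2 ≈ 3.000
  cycle 0 → 2 → 0: weight = 15, length = 2, mean = 15/2 ≈ 7.500
  cycle 1 → 0 → 1: weight = 6, length = 2, mean = 6/2 ≈ 3.000
Minimum mean = 2.000, attained e.g. along the cycle 1 → 1 with weight 2 and length 1. So λ(A) = 2/1 = 2.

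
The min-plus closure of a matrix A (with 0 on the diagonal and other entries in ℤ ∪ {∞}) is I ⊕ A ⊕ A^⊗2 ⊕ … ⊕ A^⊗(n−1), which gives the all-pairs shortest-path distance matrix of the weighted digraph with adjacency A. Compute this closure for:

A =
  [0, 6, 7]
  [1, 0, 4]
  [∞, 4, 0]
Closure =
  [0, 6, 7]
  [1, 0, 4]
  [5, 4, 0]

This is the Floyd-Warshall all-pairs shortest-path computation. For each intermediate vertex k = 0, 1, …, 2, update dist[i][j] ← min(dist[i][j], dist[i][k] + dist[k][j]). The final matrix gives, for each (i, j), the minimum total weight of any directed path from i to j (possibly empty when i = j).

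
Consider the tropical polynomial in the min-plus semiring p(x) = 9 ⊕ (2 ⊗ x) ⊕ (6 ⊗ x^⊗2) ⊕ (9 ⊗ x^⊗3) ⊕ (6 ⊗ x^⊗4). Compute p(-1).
p(-1) = 1

A tropical monomial a ⊗ x^⊗i evaluates to a + i · x. Evaluating each term at x = -1:
  Term 0 contributes 9 + 0 · -1 = 9
  Term 1 contributes 2 + 1 · -1 = 1
  Term 2 contributes 6 + 2 · -1 = 4
  Term 3 contributes 9 + 3 · -1 = 6
  Term 4 contributes 6 + 4 · -1 = 2
p(-1) = ⊕ of these = min[9, 1, 4, 6, 2] = 1.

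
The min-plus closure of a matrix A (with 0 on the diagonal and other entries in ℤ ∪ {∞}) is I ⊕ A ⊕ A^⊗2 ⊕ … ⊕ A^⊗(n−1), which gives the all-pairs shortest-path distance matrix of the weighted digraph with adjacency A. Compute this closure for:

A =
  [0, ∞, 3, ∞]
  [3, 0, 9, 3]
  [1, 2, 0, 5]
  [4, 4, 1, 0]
Closure =
  [0, 5, 3, 8]
  [3, 0, 4, 3]
  [1, 2, 0, 5]
  [2, 3, 1, 0]

This is the Floyd-Warshall all-pairs shortest-path computation. For each intermediate vertex k = 0, 1, …, 3, update dist[i][j] ← min(dist[i][j], dist[i][k] + dist[k][j]). The final matrix gives, for each (i, j), the minimum total weight of any directed path from i to j (possibly empty when i = j).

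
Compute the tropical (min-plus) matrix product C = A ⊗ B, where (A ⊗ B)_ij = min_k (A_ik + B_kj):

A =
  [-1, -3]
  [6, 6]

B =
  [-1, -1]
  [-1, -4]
A ⊗ B =
  [-4, -7]
  [5, 2]

Apply the min-plus product entry-by-entry:
  C[0][0] = min over k of (A[0][0] + B[0][0] = -1 + -1 = -2, A[0][1] + B[1][0] = -3 + -1 = -4) = -4 (attained at k = 1)
  C[0][1] = min over k of (A[0][0] + B[0][1] = -1 + -1 = -2, A[0][1] + B[1][1] = -3 + -4 = -7) = -7 (attained at k = 1)
  C[1][0] = min over k of (A[1][0] + B[0][0] = 6 + -1 = 5, A[1][1] + B[1][0] = 6 + -1 = 5) = 5 (attained at k = 0)
  C[1][1] = min over k of (A[1][0] + B[0][1] = 6 + -1 = 5, A[1][1] + B[1][1] = 6 + -4 = 2) = 2 (attained at k = 1)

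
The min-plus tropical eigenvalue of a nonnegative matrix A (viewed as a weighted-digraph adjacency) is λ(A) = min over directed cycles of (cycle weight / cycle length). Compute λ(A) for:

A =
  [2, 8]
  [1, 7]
λ(A) = 2

Enumerate directed cycles and compute their means (weight / length). Sample:
  cycle 0 → 0: weight = 2, length = 1, mean = 2/1 ≈ 2.000
  cycle 1 → 1: weight = 7, length = 1, mean = 7/1 ≈ 7.000
  cycle 0 → 1 → 0: weight = 9, length = 2, mean = 9/2 ≈ 4.500
  cycle 1 → 0 → 1: weight = 9, length = 2, mean = 9/2 ≈ 4.500
Minimum mean = 2.000, attained e.g. along the cycle 0 → 0 with weight 2 and length 1. So λ(A) = 2/1 = 2.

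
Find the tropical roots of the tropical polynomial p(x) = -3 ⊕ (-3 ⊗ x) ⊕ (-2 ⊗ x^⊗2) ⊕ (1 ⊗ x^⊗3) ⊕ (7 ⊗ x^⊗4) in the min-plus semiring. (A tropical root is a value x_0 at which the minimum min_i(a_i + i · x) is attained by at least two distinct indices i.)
Roots: {-6, -3, -1, 0}

Each tropical root is a break point of the lower envelope of the lines y = a_i + i · x (there are 5 lines, with slopes 0, 1, ..., 4). Only the lines that attain the minimum somewhere contribute to roots; other lines are dominated. Here the surviving (envelope) indices are i = 4, i = 3, i = 2, i = 1, i = 0.
Intersections between consecutive envelope lines give the roots: for adjacent envelope indices i < j the intersection is x = (a_i − a_j) / (j − i). Reading off the sorted break points: {-6, -3, -1, 0}.
Verification: at each break x_0, at least two indices attain the minimum of min_i(a_i + i · x_0).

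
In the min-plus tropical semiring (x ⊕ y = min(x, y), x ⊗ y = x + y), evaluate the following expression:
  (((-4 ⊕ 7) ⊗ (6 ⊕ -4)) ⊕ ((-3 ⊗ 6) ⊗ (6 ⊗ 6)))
(((-4 ⊕ 7) ⊗ (6 ⊕ -4)) ⊕ ((-3 ⊗ 6) ⊗ (6 ⊗ 6))) = -8

Expand innermost to outermost. Recall ⊕ takes the minimum of its arguments and ⊗ takes their sum. Working out the expression (((-4 ⊕ 7) ⊗ (6 ⊕ -4)) ⊕ ((-3 ⊗ 6) ⊗ (6 ⊗ 6))) gives -8.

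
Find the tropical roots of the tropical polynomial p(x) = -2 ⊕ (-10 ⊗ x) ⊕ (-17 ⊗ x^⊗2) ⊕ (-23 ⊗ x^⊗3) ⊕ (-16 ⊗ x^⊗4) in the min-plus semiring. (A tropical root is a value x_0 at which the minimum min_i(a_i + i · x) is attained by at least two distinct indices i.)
Roots: {-7, 6, 7, 8}

Each tropical root is a break point of the lower envelope of the lines y = a_i + i · x (there are 5 lines, with slopes 0, 1, ..., 4). Only the lines that attain the minimum somewhere contribute to roots; other lines are dominated. Here the surviving (envelope) indices are i = 4, i = 3, i = 2, i = 1, i = 0.
Intersections between consecutive envelope lines give the roots: for adjacent envelope indices i < j the intersection is x = (a_i − a_j) / (j − i). Reading off the sorted break points: {-7, 6, 7, 8}.
Verification: at each break x_0, at least two indices attain the minimum of min_i(a_i + i · x_0).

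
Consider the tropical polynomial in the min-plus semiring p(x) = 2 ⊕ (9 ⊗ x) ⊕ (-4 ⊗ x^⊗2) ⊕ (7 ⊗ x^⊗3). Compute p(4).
p(4) = 2

A tropical monomial a ⊗ x^⊗i evaluates to a + i · x. Evaluating each term at x = 4:
  Term 0 contributes 2 + 0 · 4 = 2
  Term 1 contributes 9 + 1 · 4 = 13
  Term 2 contributes -4 + 2 · 4 = 4
  Term 3 contributes 7 + 3 · 4 = 19
p(4) = ⊕ of these = min[2, 13, 4, 19] = 2.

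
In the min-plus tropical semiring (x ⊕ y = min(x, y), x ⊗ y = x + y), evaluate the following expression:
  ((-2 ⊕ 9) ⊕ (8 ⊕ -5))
((-2 ⊕ 9) ⊕ (8 ⊕ -5)) = -5

Expand innermost to outermost. Recall ⊕ takes the minimum of its arguments and ⊗ takes their sum. Working out the expression ((-2 ⊕ 9) ⊕ (8 ⊕ -5)) gives -5.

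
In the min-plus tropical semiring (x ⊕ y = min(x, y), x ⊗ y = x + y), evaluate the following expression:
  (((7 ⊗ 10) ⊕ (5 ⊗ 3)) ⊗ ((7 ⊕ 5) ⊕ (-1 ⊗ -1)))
(((7 ⊗ 10) ⊕ (5 ⊗ 3)) ⊗ ((7 ⊕ 5) ⊕ (-1 ⊗ -1))) = 6

Expand innermost to outermost. Recall ⊕ takes the minimum of its arguments and ⊗ takes their sum. Working out the expression (((7 ⊗ 10) ⊕ (5 ⊗ 3)) ⊗ ((7 ⊕ 5) ⊕ (-1 ⊗ -1))) gives 6.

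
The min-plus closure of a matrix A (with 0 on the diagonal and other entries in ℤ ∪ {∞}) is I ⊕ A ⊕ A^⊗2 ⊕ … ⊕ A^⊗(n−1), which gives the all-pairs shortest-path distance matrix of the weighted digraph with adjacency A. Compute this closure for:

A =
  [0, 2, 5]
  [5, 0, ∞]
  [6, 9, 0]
Closure =
  [0, 2, 5]
  [5, 0, 10]
  [6, 8, 0]

This is the Floyd-Warshall all-pairs shortest-path computation. For each intermediate vertex k = 0, 1, …, 2, update dist[i][j] ← min(dist[i][j], dist[i][k] + dist[k][j]). The final matrix gives, for each (i, j), the minimum total weight of any directed path from i to j (possibly empty when i = j).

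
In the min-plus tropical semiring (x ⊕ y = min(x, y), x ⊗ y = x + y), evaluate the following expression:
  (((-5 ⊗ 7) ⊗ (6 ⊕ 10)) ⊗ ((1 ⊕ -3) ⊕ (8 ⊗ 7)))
(((-5 ⊗ 7) ⊗ (6 ⊕ 10)) ⊗ ((1 ⊕ -3) ⊕ (8 ⊗ 7))) = 5

Expand innermost to outermost. Recall ⊕ takes the minimum of its arguments and ⊗ takes their sum. Working out the expression (((-5 ⊗ 7) ⊗ (6 ⊕ 10)) ⊗ ((1 ⊕ -3) ⊕ (8 ⊗ 7))) gives 5.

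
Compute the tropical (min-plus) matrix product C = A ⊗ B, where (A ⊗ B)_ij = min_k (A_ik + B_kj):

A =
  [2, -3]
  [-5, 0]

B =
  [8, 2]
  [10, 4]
A ⊗ B =
  [7, 1]
  [3, -3]

Apply the min-plus product entry-by-entry:
  C[0][0] = min over k of (A[0][0] + B[0][0] = 2 + 8 = 10, A[0][1] + B[1][0] = -3 + 10 = 7) = 7 (attained at k = 1)
  C[0][1] = min over k of (A[0][0] + B[0][1] = 2 + 2 = 4, A[0][1] + B[1][1] = -3 + 4 = 1) = 1 (attained at k = 1)
  C[1][0] = min over k of (A[1][0] + B[0][0] = -5 + 8 = 3, A[1][1] + B[1][0] = 0 + 10 = 10) = 3 (attained at k = 0)
  C[1][1] = min over k of (A[1][0] + B[0][1] = -5 + 2 = -3, A[1][1] + B[1][1] = 0 + 4 = 4) = -3 (attained at k = 0)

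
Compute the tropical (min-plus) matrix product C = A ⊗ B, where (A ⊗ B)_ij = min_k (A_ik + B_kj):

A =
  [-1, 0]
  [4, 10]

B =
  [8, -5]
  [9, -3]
A ⊗ B =
  [7, -6]
  [12, -1]

Apply the min-plus product entry-by-entry:
  C[0][0] = min over k of (A[0][0] + B[0][0] = -1 + 8 = 7, A[0][1] + B[1][0] = 0 + 9 = 9) = 7 (attained at k = 0)
  C[0][1] = min over k of (A[0][0] + B[0][1] = -1 + -5 = -6, A[0][1] + B[1][1] = 0 + -3 = -3) = -6 (attained at k = 0)
  C[1][0] = min over k of (A[1][0] + B[0][0] = 4 + 8 = 12, A[1][1] + B[1][0] = 10 + 9 = 19) = 12 (attained at k = 0)
  C[1][1] = min over k of (A[1][0] + B[0][1] = 4 + -5 = -1, A[1][1] + B[1][1] = 10 + -3 = 7) = -1 (attained at k = 0)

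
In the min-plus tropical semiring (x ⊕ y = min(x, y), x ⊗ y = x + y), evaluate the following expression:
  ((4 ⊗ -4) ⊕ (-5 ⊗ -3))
((4 ⊗ -4) ⊕ (-5 ⊗ -3)) = -8

Expand innermost to outermost. Recall ⊕ takes the minimum of its arguments and ⊗ takes their sum. Working out the expression ((4 ⊗ -4) ⊕ (-5 ⊗ -3)) gives -8.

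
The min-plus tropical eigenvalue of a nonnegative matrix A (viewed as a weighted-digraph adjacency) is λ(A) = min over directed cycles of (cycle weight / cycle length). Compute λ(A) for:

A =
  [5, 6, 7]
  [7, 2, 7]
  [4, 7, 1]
λ(A) = 1

Enumerate directed cycles and compute their means (weight / length). Sample:
  cycle 0 → 0: weight = 5, length = 1, mean = 5/1 ≈ 5.000
  cycle 1 → 1: weight = 2, length = 1, mean = 2/1 ≈ 2.000
  cycle 2 → 2: weight = 1, length = 1, mean = 1/1 ≈ 1.000
  cycle 0 → 1 → 0: weight = 13, length = 2, mean = 13/2 ≈ 6.500
  cycle 0 → 2 → 0: weight = 11, length = 2, mean = 11/2 ≈ 5.500
  cycle 1 → 0 → 1: weight = 13, length = 2, mean = 13/2 ≈ 6.500
Minimum mean = 1.000, attained e.g. along the cycle 2 → 2 with weight 1 and length 1. So λ(A) = 1/1 = 1.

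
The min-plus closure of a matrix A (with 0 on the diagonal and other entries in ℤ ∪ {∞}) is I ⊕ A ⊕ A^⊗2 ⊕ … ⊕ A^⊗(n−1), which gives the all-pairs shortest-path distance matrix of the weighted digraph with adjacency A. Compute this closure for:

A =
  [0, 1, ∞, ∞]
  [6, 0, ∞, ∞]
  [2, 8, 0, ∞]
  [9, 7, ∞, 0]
Closure =
  [0, 1, ∞, ∞]
  [6, 0, ∞, ∞]
  [2, 3, 0, ∞]
  [9, 7, ∞, 0]

This is the Floyd-Warshall all-pairs shortest-path computation. For each intermediate vertex k = 0, 1, …, 3, update dist[i][j] ← min(dist[i][j], dist[i][k] + dist[k][j]). The final matrix gives, for each (i, j), the minimum total weight of any directed path from i to j (possibly empty when i = j).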